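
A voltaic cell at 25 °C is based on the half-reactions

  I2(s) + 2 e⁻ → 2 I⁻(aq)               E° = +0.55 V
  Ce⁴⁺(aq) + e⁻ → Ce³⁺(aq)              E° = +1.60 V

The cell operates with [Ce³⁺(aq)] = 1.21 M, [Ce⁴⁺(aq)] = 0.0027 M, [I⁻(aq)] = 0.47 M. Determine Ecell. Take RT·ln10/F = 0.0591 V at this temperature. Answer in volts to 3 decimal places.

Since E°(Ce⁴⁺/Ce³⁺) > E°(I₂/I⁻), Ce⁴⁺/Ce³⁺ serves as the cathode.
E°cell = E°cat − E°an = +1.60 − (+0.55) = +1.05 V; n = 2.
Balancing gives 2 Ce⁴⁺(aq) + 2 I⁻(aq) → 2 Ce³⁺(aq) + I2(s); hence Q = [Ce³⁺(aq)]^2 / ([Ce⁴⁺(aq)]^2·[I⁻(aq)]^2) = 9.09×10^5 (log Q = 5.959).
By the Nernst equation, E = +1.05 − (0.0591/2)·(5.959) = +0.874 V.

+0.874 V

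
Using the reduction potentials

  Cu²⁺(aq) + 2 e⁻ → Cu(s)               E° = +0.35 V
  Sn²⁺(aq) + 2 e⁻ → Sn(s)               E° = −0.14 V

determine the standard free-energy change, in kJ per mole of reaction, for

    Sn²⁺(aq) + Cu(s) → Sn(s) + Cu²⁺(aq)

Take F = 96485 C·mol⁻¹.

+94.6 kJ/mol

In the reaction as written Sn²⁺(aq) is reduced, so the Sn²⁺/Sn couple is the cathode and Cu²⁺/Cu is the anode.
E°cell = −0.14 − (+0.35) = −0.49 V; balancing electrons gives n = 2.
ΔG° = −nFE°cell = −(2)(96485)(−0.49) J/mol = +94.6 kJ/mol.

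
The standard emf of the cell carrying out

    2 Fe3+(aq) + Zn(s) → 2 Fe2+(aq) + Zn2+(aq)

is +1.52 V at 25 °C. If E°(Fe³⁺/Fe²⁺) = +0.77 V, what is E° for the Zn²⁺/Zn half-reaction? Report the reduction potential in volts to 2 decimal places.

In the reaction as written the Fe³⁺/Fe²⁺ couple is reduced (cathode) and Zn²⁺/Zn is oxidized (anode), so E°cell = E°(Fe³⁺/Fe²⁺) − E°(Zn²⁺/Zn).
E°(Zn²⁺/Zn) = E°(cathode) − E°cell = +0.77 − (+1.52) = −0.75 V.

−0.75 V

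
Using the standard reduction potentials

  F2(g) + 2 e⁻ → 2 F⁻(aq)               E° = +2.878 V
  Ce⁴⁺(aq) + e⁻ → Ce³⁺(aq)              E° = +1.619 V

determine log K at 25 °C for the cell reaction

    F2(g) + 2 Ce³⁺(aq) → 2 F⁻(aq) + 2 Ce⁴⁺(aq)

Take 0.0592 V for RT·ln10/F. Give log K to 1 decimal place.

The F₂/F⁻ couple is reduced (cathode); E°cell = +2.878 − (+1.619) = +1.259 V with n = 2.
At equilibrium E = 0, so log K = nE°cell / 0.0592 = (2)(+1.259) / 0.0592 = 42.5.

log K = 42.5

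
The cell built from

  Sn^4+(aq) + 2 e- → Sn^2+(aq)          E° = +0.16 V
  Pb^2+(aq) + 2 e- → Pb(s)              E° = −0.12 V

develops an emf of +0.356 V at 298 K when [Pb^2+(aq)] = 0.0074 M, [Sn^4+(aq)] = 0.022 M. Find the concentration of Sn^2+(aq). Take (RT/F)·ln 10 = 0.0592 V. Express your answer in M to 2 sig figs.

0.0080 M

With Sn⁴⁺/Sn²⁺ at the cathode and Pb²⁺/Pb at the anode, E°cell = +0.16 − (−0.12) = +0.28 V (n = 2).
From the Nernst equation, log Q = n(E° − E)/0.0592 = 2·(+0.28 − (+0.356))/0.0592 = −2.568.
The balanced reaction is Sn^4+(aq) + Pb(s) → Sn^2+(aq) + Pb^2+(aq), so Q = ([Sn^2+(aq)]·[Pb^2+(aq)]) / [Sn^4+(aq)].
Isolating [Sn^2+(aq)] in Q = 10^{−2.568} yields log [Sn^2+(aq)] = −2.095, i.e. 0.0080 M.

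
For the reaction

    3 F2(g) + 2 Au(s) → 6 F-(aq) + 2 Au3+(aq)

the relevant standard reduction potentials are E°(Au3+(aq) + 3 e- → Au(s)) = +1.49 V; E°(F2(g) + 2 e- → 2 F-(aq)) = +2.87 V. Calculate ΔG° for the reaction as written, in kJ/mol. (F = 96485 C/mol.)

−799 kJ/mol

In the reaction as written F2(g) is reduced, so the F₂/F⁻ couple is the cathode and Au³⁺/Au is the anode.
E°cell = +2.87 − (+1.49) = +1.38 V; balancing electrons gives n = 6.
ΔG° = −nFE°cell = −(6)(96485)(+1.38) J/mol = −799 kJ/mol.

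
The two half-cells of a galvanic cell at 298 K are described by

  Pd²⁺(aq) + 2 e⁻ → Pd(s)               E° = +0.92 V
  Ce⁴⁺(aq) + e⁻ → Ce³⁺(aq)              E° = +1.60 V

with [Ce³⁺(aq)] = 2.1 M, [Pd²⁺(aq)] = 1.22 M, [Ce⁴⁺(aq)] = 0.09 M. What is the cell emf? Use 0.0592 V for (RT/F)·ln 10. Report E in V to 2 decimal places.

+0.60 V

The Ce⁴⁺/Ce³⁺ couple has the more positive E°, so it is the cathode; Pd²⁺/Pd is the anode.
The standard potential is +1.60 − (+0.92) = +0.68 V and the balanced reaction transfers n = 2 electrons.
Balancing gives 2 Ce⁴⁺(aq) + Pd(s) → 2 Ce³⁺(aq) + Pd²⁺(aq); hence Q = ([Ce³⁺(aq)]^2·[Pd²⁺(aq)]) / [Ce⁴⁺(aq)]^2 = 664 (log Q = 2.822).
E = E° − (0.0592/n)·log Q = +0.68 − (0.0592/2)(2.822) = +0.60 V.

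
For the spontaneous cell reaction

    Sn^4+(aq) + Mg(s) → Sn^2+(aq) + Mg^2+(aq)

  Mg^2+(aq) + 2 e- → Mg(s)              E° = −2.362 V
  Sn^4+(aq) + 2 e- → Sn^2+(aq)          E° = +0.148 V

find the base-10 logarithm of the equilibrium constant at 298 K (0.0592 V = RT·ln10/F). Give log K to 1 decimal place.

log K = 84.8

The Sn⁴⁺/Sn²⁺ couple is reduced (cathode); E°cell = +0.148 − (−2.362) = +2.510 V with n = 2.
At equilibrium E = 0, so log K = nE°cell / 0.0592 = (2)(+2.510) / 0.0592 = 84.8.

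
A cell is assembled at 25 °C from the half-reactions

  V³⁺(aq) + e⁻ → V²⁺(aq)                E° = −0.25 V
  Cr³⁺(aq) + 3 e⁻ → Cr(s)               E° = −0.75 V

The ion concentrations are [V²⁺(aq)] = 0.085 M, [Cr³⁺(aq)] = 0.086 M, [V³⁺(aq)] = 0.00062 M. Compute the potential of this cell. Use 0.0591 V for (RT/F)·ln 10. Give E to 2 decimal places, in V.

+0.39 V

Since E°(V³⁺/V²⁺) > E°(Cr³⁺/Cr), V³⁺/V²⁺ serves as the cathode.
E°cell = E°cat − E°an = −0.25 − (−0.75) = +0.50 V; n = 3.
The balanced reaction is 3 V³⁺(aq) + Cr(s) → 3 V²⁺(aq) + Cr³⁺(aq), so Q = ([V²⁺(aq)]^3·[Cr³⁺(aq)]) / [V³⁺(aq)]^3 = 2.22×10^5 and log Q = 5.346.
Applying E = E° − (RT ln10/nF)·log Q gives +0.50 − (0.0591/3)(5.346) = +0.39 V.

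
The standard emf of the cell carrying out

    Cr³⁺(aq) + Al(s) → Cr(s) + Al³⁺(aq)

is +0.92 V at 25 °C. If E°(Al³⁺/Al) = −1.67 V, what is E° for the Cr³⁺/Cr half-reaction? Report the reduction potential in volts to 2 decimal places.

−0.75 V

In the reaction as written the Cr³⁺/Cr couple is reduced (cathode) and Al³⁺/Al is oxidized (anode), so E°cell = E°(Cr³⁺/Cr) − E°(Al³⁺/Al).
E°(Cr³⁺/Cr) = E°cell + E°(anode) = +0.92 + (−1.67) = −0.75 V.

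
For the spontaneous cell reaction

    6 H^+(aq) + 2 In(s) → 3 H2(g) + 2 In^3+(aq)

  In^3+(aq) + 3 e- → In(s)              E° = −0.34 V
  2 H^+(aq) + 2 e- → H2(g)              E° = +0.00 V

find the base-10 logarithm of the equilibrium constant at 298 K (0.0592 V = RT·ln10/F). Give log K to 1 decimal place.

The 2H⁺/H₂ couple is reduced (cathode); E°cell = +0.00 − (−0.34) = +0.34 V with n = 6.
At equilibrium E = 0, so log K = nE°cell / 0.0592 = (6)(+0.34) / 0.0592 = 34.5.

log K = 34.5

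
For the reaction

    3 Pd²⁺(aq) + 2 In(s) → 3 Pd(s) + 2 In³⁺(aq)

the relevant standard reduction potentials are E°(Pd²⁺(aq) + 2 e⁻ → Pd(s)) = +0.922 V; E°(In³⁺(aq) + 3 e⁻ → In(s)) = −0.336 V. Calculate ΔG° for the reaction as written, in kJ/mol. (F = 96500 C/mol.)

In the reaction as written Pd²⁺(aq) is reduced, so the Pd²⁺/Pd couple is the cathode and In³⁺/In is the anode.
E°cell = +0.922 − (−0.336) = +1.258 V; balancing electrons gives n = 6.
ΔG° = −nFE°cell = −(6)(96500)(+1.258) J/mol = −728 kJ/mol.

−728 kJ/mol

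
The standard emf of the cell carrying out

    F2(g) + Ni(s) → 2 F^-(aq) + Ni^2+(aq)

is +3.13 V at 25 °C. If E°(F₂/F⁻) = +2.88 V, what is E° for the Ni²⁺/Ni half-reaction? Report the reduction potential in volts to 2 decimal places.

−0.25 V

In the reaction as written the F₂/F⁻ couple is reduced (cathode) and Ni²⁺/Ni is oxidized (anode), so E°cell = E°(F₂/F⁻) − E°(Ni²⁺/Ni).
E°(Ni²⁺/Ni) = E°(cathode) − E°cell = +2.88 − (+3.13) = −0.25 V.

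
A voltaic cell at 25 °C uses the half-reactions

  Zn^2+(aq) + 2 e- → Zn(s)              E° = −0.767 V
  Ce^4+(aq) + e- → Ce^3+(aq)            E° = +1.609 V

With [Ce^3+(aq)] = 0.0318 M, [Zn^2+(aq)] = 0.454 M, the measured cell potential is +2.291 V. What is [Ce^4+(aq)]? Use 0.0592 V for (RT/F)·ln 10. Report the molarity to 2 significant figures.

0.00079 M

With Ce⁴⁺/Ce³⁺ at the cathode and Zn²⁺/Zn at the anode, E°cell = +1.609 − (−0.767) = +2.376 V (n = 2).
Rearranging E = E° − (0.0592/n)·log Q gives log Q = 2(+2.376 − (+2.291))/0.0592 = 2.872.
For 2 Ce^4+(aq) + Zn(s) → 2 Ce^3+(aq) + Zn^2+(aq), the reaction quotient is Q = ([Ce^3+(aq)]^2·[Zn^2+(aq)]) / [Ce^4+(aq)]^2.
Isolating [Ce^4+(aq)] in Q = 10^{2.872} yields log [Ce^4+(aq)] = −3.105, i.e. 0.00079 M.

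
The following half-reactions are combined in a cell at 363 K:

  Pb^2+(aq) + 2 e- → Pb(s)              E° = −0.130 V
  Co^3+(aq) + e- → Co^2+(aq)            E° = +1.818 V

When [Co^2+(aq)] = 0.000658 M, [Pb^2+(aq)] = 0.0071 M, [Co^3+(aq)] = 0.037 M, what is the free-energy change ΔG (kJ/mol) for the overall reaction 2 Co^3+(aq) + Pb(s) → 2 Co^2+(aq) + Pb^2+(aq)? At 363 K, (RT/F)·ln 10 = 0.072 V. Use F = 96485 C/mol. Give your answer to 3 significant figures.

The standard cell potential is +1.818 − (−0.130) = +1.948 V, with n = 2 electrons in the balanced equation.
The reaction quotient is ([Co^2+(aq)]^2·[Pb^2+(aq)]) / [Co^3+(aq)]^2 = 2.25×10^−6; by Nernst, E = +1.948 − (0.072/2)(−5.649) = +2.1514 V.
Finally ΔG = −nFE = −(2)(96485 C/mol)(+2.1514 V) = −415 kJ/mol.

−415 kJ/mol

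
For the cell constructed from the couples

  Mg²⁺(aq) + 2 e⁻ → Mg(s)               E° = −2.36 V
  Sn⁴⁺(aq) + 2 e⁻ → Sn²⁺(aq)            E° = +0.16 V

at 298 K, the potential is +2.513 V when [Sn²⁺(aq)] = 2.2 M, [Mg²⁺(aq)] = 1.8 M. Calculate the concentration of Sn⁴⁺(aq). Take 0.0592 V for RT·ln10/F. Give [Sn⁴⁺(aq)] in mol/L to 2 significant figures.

With Sn⁴⁺/Sn²⁺ at the cathode and Mg²⁺/Mg at the anode, E°cell = +0.16 − (−2.36) = +2.52 V (n = 2).
From the Nernst equation, log Q = n(E° − E)/0.0592 = 2·(+2.52 − (+2.513))/0.0592 = 0.236.
Balancing electrons gives Sn⁴⁺(aq) + Mg(s) → Sn²⁺(aq) + Mg²⁺(aq); thus Q = ([Sn²⁺(aq)]·[Mg²⁺(aq)]) / [Sn⁴⁺(aq)].
Substituting the known concentrations and solving, log [Sn⁴⁺(aq)] = 0.362 and [Sn⁴⁺(aq)] = 2.3 M.

2.3 M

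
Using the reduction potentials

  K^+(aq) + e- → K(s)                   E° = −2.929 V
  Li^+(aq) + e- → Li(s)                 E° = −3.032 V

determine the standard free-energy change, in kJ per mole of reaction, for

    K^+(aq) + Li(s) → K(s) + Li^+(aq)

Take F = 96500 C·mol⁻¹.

−9.9 kJ/mol

In the reaction as written K^+(aq) is reduced, so the K⁺/K couple is the cathode and Li⁺/Li is the anode.
E°cell = −2.929 − (−3.032) = +0.103 V; balancing electrons gives n = 1.
ΔG° = −nFE°cell = −(1)(96500)(+0.103) J/mol = −9.9 kJ/mol.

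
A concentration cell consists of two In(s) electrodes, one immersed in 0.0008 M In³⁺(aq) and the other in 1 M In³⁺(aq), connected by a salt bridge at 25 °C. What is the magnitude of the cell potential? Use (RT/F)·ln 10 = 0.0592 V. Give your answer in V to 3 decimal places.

0.061 V

For a concentration cell E°cell = 0, since both electrodes use the same couple.
The compartment with the higher In³⁺(aq) concentration (1 M) acts as the cathode; ions are reduced there and produced at the dilute (0.0008 M) anode.
With n = 3, Ecell = −(0.0592/3)·log([dilute]/[conc]) = −(0.0592/3)·log(0.0008/1) = +0.061 V.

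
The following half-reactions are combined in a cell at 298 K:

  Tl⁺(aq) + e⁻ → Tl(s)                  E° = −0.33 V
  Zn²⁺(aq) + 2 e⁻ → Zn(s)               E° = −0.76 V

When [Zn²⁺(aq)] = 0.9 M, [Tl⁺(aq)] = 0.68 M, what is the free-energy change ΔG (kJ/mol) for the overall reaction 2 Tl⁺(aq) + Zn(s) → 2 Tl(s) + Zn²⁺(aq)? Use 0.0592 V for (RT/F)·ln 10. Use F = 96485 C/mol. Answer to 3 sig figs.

The standard cell potential is −0.33 − (−0.76) = +0.43 V, with n = 2 electrons in the balanced equation.
The reaction quotient is [Zn²⁺(aq)] / [Tl⁺(aq)]^2 = 1.95; by Nernst, E = +0.43 − (0.0592/2)(0.289) = +0.4214 V.
Then ΔG = −nFE = −2 × 96485 × +0.4214 J/mol = −81.3 kJ/mol.

−81.3 kJ/mol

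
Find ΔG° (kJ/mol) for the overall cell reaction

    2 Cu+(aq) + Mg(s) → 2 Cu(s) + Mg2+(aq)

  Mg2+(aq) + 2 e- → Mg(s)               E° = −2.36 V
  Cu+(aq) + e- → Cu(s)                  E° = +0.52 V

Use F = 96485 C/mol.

−556 kJ/mol

In the reaction as written Cu+(aq) is reduced, so the Cu⁺/Cu couple is the cathode and Mg²⁺/Mg is the anode.
E°cell = +0.52 − (−2.36) = +2.88 V; balancing electrons gives n = 2.
ΔG° = −nFE°cell = −(2)(96485)(+2.88) J/mol = −556 kJ/mol.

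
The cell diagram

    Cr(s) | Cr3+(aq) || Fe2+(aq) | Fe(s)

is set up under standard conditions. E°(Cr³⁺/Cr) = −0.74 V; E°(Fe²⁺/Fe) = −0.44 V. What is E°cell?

+0.30 V

By convention the left-hand electrode in cell notation is the anode (oxidation) and the right-hand electrode is the cathode (reduction).
E°cell = E°(right) − E°(left) = −0.44 − (−0.74) = +0.30 V.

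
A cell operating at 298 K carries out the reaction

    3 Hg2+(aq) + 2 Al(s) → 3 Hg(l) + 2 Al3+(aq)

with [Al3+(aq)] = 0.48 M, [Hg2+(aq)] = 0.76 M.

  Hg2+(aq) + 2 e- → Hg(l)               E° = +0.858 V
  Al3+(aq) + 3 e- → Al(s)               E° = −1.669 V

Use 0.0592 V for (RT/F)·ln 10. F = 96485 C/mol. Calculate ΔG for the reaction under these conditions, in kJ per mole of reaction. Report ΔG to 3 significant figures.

With Hg²⁺/Hg reduced at the cathode, E°cell = +0.858 − (−1.669) = +2.527 V and n = 6.
Q = [Al3+(aq)]^2 / [Hg2+(aq)]^3 = 0.525, so log Q = −0.280 and E = +2.527 − (0.0592/6)(−0.280) = +2.5298 V.
Finally ΔG = −nFE = −(6)(96485 C/mol)(+2.5298 V) = −1460 kJ/mol.

−1460 kJ/mol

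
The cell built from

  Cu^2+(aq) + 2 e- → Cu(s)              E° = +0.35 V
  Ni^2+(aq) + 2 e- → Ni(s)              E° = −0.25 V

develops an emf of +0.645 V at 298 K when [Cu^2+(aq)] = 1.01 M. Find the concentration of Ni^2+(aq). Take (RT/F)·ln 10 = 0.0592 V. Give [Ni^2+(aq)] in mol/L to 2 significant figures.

0.030 M

Cu²⁺/Cu is the cathode (higher E°); E°cell = +0.35 − (−0.25) = +0.60 V with n = 2.
Rearranging E = E° − (0.0592/n)·log Q gives log Q = 2(+0.60 − (+0.645))/0.0592 = −1.520.
The balanced reaction is Cu^2+(aq) + Ni(s) → Cu(s) + Ni^2+(aq), so Q = [Ni^2+(aq)] / [Cu^2+(aq)].
Substituting the known concentrations and solving, log [Ni^2+(aq)] = −1.516 and [Ni^2+(aq)] = 0.030 M.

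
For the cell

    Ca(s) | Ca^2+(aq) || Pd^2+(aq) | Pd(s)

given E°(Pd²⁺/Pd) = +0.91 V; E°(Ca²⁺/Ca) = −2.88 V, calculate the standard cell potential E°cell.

+3.79 V

By convention the left-hand electrode in cell notation is the anode (oxidation) and the right-hand electrode is the cathode (reduction).
E°cell = E°(right) − E°(left) = +0.91 − (−2.88) = +3.79 V.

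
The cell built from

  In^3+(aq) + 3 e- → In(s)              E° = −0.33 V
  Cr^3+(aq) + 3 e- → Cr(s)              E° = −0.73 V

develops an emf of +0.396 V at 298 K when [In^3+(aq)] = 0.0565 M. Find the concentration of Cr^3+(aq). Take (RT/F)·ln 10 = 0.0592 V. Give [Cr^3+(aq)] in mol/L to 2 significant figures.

0.090 M

In³⁺/In is the cathode (higher E°); E°cell = −0.33 − (−0.73) = +0.40 V with n = 3.
Rearranging E = E° − (0.0592/n)·log Q gives log Q = 3(+0.40 − (+0.396))/0.0592 = 0.203.
For In^3+(aq) + Cr(s) → In(s) + Cr^3+(aq), the reaction quotient is Q = [Cr^3+(aq)] / [In^3+(aq)].
Isolating [Cr^3+(aq)] in Q = 10^{0.203} yields log [Cr^3+(aq)] = −1.045, i.e. 0.090 M.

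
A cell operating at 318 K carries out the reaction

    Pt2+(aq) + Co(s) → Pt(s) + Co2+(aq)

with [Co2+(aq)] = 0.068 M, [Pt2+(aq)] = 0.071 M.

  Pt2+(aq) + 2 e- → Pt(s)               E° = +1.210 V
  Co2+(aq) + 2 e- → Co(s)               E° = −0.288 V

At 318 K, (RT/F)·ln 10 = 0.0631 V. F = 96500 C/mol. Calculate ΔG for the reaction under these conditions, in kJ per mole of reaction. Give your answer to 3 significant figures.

−289 kJ/mol

The standard cell potential is +1.210 − (−0.288) = +1.498 V, with n = 2 electrons in the balanced equation.
Here Q = [Co2+(aq)] / [Pt2+(aq)] = 0.958 (log Q = −0.019), giving E = +1.498 − (0.0631/2)·(−0.019) = +1.4986 V.
ΔG = −nFE = −(2)(96500)(+1.4986) J/mol = −289 kJ/mol.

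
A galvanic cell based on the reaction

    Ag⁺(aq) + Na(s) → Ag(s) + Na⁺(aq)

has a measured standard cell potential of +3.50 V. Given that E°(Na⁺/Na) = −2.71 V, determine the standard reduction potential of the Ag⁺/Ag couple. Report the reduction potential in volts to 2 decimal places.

In the reaction as written the Ag⁺/Ag couple is reduced (cathode) and Na⁺/Na is oxidized (anode), so E°cell = E°(Ag⁺/Ag) − E°(Na⁺/Na).
E°(Ag⁺/Ag) = E°cell + E°(anode) = +3.50 + (−2.71) = +0.79 V.

+0.79 V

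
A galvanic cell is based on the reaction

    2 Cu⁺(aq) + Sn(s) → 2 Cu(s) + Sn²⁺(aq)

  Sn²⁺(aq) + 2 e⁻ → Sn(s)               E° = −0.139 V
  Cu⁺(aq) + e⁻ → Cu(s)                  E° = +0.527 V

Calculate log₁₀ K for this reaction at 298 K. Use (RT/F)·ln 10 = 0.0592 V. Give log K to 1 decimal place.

log K = 22.5

The Cu⁺/Cu couple is reduced (cathode); E°cell = +0.527 − (−0.139) = +0.666 V with n = 2.
At equilibrium E = 0, so log K = nE°cell / 0.0592 = (2)(+0.666) / 0.0592 = 22.5.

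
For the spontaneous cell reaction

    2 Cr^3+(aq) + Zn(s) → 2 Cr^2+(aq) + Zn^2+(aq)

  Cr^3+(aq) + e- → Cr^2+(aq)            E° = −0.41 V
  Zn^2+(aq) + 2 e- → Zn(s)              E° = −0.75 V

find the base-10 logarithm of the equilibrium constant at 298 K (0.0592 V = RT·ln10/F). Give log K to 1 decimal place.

log K = 11.5

The Cr³⁺/Cr²⁺ couple is reduced (cathode); E°cell = −0.41 − (−0.75) = +0.34 V with n = 2.
At equilibrium E = 0, so log K = nE°cell / 0.0592 = (2)(+0.34) / 0.0592 = 11.5.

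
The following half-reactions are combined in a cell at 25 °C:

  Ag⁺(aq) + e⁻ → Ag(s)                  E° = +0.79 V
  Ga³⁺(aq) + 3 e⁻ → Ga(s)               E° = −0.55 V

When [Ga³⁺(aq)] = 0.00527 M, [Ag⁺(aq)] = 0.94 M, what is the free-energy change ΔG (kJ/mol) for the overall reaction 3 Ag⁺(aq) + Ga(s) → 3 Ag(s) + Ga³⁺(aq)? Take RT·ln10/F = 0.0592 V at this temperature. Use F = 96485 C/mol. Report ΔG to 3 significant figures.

−400 kJ/mol

With Ag⁺/Ag reduced at the cathode, E°cell = +0.79 − (−0.55) = +1.34 V and n = 3.
Q = [Ga³⁺(aq)] / [Ag⁺(aq)]^3 = 0.00634, so log Q = −2.198 and E = +1.34 − (0.0592/3)(−2.198) = +1.3834 V.
Then ΔG = −nFE = −3 × 96485 × +1.3834 J/mol = −400 kJ/mol.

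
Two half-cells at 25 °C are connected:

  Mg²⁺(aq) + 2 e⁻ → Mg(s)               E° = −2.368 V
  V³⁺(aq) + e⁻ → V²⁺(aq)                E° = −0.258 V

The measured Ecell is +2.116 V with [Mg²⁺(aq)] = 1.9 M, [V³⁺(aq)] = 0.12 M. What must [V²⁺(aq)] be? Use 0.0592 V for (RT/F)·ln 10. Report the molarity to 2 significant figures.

With V³⁺/V²⁺ at the cathode and Mg²⁺/Mg at the anode, E°cell = −0.258 − (−2.368) = +2.110 V (n = 2).
Since E = E° − (0.0592/n)·log Q, log Q = n(E° − E)/0.0592 = −0.203.
Balancing electrons gives 2 V³⁺(aq) + Mg(s) → 2 V²⁺(aq) + Mg²⁺(aq); thus Q = ([V²⁺(aq)]^2·[Mg²⁺(aq)]) / [V³⁺(aq)]^2.
Isolating [V²⁺(aq)] in Q = 10^{−0.203} yields log [V²⁺(aq)] = −1.162, i.e. 0.069 M.

0.069 M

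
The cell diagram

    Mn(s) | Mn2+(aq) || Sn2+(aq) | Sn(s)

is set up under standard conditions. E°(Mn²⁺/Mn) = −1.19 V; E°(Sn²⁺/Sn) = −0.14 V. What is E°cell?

By convention the left-hand electrode in cell notation is the anode (oxidation) and the right-hand electrode is the cathode (reduction).
E°cell = E°(right) − E°(left) = −0.14 − (−1.19) = +1.05 V.

+1.05 V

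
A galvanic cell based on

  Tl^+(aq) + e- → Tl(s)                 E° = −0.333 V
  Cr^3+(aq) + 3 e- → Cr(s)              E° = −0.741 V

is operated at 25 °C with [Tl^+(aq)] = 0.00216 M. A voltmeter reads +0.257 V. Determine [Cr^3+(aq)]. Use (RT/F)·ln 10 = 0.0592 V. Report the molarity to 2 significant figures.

0.45 M

The Tl⁺/Tl couple has the larger reduction potential, so it is the cathode: E°cell = −0.333 − (−0.741) = +0.408 V and n = 3.
Rearranging E = E° − (0.0592/n)·log Q gives log Q = 3(+0.408 − (+0.257))/0.0592 = 7.652.
The balanced reaction is 3 Tl^+(aq) + Cr(s) → 3 Tl(s) + Cr^3+(aq), so Q = [Cr^3+(aq)] / [Tl^+(aq)]^3.
Solving for the unknown gives log [Cr^3+(aq)] = −0.345, so [Cr^3+(aq)] ≈ 0.45 M.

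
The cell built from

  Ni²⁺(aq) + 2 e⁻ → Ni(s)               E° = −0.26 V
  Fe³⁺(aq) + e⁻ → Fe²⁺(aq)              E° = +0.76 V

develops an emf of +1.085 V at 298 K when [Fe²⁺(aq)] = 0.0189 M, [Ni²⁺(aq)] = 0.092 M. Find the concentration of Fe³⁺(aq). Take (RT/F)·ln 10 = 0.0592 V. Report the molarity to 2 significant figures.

0.072 M

With Fe³⁺/Fe²⁺ at the cathode and Ni²⁺/Ni at the anode, E°cell = +0.76 − (−0.26) = +1.02 V (n = 2).
Rearranging E = E° − (0.0592/n)·log Q gives log Q = 2(+1.02 − (+1.085))/0.0592 = −2.196.
Balancing electrons gives 2 Fe³⁺(aq) + Ni(s) → 2 Fe²⁺(aq) + Ni²⁺(aq); thus Q = ([Fe²⁺(aq)]^2·[Ni²⁺(aq)]) / [Fe³⁺(aq)]^2.
Isolating [Fe³⁺(aq)] in Q = 10^{−2.196} yields log [Fe³⁺(aq)] = −1.144, i.e. 0.072 M.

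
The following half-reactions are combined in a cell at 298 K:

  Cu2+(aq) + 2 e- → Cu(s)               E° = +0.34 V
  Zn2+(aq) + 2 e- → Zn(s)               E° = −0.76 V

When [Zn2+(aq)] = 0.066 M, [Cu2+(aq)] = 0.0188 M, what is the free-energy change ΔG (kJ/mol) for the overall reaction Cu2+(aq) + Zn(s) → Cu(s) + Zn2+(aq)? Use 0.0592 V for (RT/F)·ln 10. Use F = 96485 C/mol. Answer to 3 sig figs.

E°cell = +0.34 − (−0.76) = +1.10 V; the balanced reaction transfers n = 2 electrons.
Here Q = [Zn2+(aq)] / [Cu2+(aq)] = 3.51 (log Q = 0.545), giving E = +1.10 − (0.0592/2)·(0.545) = +1.0839 V.
Finally ΔG = −nFE = −(2)(96485 C/mol)(+1.0839 V) = −209 kJ/mol.

−209 kJ/mol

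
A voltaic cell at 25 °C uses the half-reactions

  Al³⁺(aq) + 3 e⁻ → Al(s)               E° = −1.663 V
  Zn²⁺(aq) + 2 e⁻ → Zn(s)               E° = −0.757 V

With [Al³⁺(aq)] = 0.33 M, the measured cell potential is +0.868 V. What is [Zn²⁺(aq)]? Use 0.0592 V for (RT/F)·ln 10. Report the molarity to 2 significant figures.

With Zn²⁺/Zn at the cathode and Al³⁺/Al at the anode, E°cell = −0.757 − (−1.663) = +0.906 V (n = 6).
Rearranging E = E° − (0.0592/n)·log Q gives log Q = 6(+0.906 − (+0.868))/0.0592 = 3.851.
The balanced reaction is 3 Zn²⁺(aq) + 2 Al(s) → 3 Zn(s) + 2 Al³⁺(aq), so Q = [Al³⁺(aq)]^2 / [Zn²⁺(aq)]^3.
Isolating [Zn²⁺(aq)] in Q = 10^{3.851} yields log [Zn²⁺(aq)] = −1.605, i.e. 0.025 M.

0.025 M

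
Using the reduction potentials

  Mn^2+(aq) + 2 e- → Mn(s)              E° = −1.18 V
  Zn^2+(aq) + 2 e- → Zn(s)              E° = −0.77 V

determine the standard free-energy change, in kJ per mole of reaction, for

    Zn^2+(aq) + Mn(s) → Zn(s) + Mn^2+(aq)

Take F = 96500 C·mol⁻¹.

In the reaction as written Zn^2+(aq) is reduced, so the Zn²⁺/Zn couple is the cathode and Mn²⁺/Mn is the anode.
E°cell = −0.77 − (−1.18) = +0.41 V; balancing electrons gives n = 2.
ΔG° = −nFE°cell = −(2)(96500)(+0.41) J/mol = −79.1 kJ/mol.

−79.1 kJ/mol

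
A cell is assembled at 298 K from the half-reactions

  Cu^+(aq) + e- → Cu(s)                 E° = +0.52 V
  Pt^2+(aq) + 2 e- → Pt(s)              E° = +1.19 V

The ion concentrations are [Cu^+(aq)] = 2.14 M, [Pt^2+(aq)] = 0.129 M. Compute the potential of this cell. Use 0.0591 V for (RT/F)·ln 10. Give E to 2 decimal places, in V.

Pt²⁺/Pt is reduced (cathode, E° = +1.19 V) and Cu⁺/Cu is oxidized (anode).
E°cell = +1.19 − (+0.52) = +0.67 V, with n = 2 electrons transferred.
For the overall reaction Pt^2+(aq) + 2 Cu(s) → Pt(s) + 2 Cu^+(aq), Q = [Cu^+(aq)]^2 / [Pt^2+(aq)] = 35.5, giving log Q = 1.550.
E = E° − (0.0591/n)·log Q = +0.67 − (0.0591/2)(1.550) = +0.62 V.

+0.62 V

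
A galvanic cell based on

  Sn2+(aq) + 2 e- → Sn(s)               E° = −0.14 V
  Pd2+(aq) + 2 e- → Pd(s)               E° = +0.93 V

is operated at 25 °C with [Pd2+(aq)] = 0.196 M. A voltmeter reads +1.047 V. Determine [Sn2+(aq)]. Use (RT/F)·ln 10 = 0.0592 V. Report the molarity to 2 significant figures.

1.2 M

The Pd²⁺/Pd couple has the larger reduction potential, so it is the cathode: E°cell = +0.93 − (−0.14) = +1.07 V and n = 2.
Since E = E° − (0.0592/n)·log Q, log Q = n(E° − E)/0.0592 = 0.777.
For Pd2+(aq) + Sn(s) → Pd(s) + Sn2+(aq), the reaction quotient is Q = [Sn2+(aq)] / [Pd2+(aq)].
Substituting the known concentrations and solving, log [Sn2+(aq)] = 0.069 and [Sn2+(aq)] = 1.2 M.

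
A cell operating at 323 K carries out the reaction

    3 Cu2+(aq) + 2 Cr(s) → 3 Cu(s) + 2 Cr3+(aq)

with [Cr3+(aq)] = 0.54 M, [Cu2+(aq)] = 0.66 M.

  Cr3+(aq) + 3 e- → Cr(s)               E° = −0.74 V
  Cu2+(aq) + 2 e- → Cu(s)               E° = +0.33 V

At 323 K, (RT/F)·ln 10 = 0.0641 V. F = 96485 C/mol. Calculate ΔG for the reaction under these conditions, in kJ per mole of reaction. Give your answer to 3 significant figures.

−619 kJ/mol

The standard cell potential is +0.33 − (−0.74) = +1.07 V, with n = 6 electrons in the balanced equation.
The reaction quotient is [Cr3+(aq)]^2 / [Cu2+(aq)]^3 = 1.01; by Nernst, E = +1.07 − (0.0641/6)(0.006) = +1.0699 V.
Finally ΔG = −nFE = −(6)(96485 C/mol)(+1.0699 V) = −619 kJ/mol.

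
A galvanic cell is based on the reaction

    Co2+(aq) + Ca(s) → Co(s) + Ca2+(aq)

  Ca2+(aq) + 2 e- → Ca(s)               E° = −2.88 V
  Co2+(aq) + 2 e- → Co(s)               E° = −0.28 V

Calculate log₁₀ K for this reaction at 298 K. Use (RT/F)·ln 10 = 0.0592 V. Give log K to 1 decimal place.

The Co²⁺/Co couple is reduced (cathode); E°cell = −0.28 − (−2.88) = +2.60 V with n = 2.
At equilibrium E = 0, so log K = nE°cell / 0.0592 = (2)(+2.60) / 0.0592 = 87.8.

log K = 87.8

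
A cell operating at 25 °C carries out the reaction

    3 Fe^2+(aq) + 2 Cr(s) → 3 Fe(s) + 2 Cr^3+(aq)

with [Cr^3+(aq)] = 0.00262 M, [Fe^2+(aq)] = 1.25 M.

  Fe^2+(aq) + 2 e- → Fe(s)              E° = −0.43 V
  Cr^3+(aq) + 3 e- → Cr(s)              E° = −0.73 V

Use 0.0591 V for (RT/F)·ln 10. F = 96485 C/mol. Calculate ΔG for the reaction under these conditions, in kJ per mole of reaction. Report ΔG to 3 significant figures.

With Fe²⁺/Fe reduced at the cathode, E°cell = −0.43 − (−0.73) = +0.30 V and n = 6.
Q = [Cr^3+(aq)]^2 / [Fe^2+(aq)]^3 = 3.51×10^−6, so log Q = −5.454 and E = +0.30 − (0.0591/6)(−5.454) = +0.3537 V.
ΔG = −nFE = −(6)(96485)(+0.3537) J/mol = −205 kJ/mol.

−205 kJ/mol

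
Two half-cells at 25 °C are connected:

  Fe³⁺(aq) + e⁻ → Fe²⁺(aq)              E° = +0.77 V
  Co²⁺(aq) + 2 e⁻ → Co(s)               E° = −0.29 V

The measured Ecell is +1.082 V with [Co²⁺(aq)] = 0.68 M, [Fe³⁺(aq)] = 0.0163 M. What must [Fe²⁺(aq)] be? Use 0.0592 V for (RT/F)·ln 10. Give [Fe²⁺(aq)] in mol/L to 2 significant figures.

Fe³⁺/Fe²⁺ is the cathode (higher E°); E°cell = +0.77 − (−0.29) = +1.06 V with n = 2.
Since E = E° − (0.0592/n)·log Q, log Q = n(E° − E)/0.0592 = −0.743.
Balancing electrons gives 2 Fe³⁺(aq) + Co(s) → 2 Fe²⁺(aq) + Co²⁺(aq); thus Q = ([Fe²⁺(aq)]^2·[Co²⁺(aq)]) / [Fe³⁺(aq)]^2.
Solving for the unknown gives log [Fe²⁺(aq)] = −2.076, so [Fe²⁺(aq)] ≈ 0.0084 M.

0.0084 M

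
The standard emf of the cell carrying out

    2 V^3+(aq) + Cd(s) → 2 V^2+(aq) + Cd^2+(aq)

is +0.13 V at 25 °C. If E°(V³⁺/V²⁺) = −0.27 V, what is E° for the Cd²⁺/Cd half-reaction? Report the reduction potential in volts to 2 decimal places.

In the reaction as written the V³⁺/V²⁺ couple is reduced (cathode) and Cd²⁺/Cd is oxidized (anode), so E°cell = E°(V³⁺/V²⁺) − E°(Cd²⁺/Cd).
E°(Cd²⁺/Cd) = E°(cathode) − E°cell = −0.27 − (+0.13) = −0.40 V.

−0.40 V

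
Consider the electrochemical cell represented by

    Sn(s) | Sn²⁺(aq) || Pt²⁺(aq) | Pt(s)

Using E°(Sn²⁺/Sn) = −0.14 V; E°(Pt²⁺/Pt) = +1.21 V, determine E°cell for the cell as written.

+1.35 V

By convention the left-hand electrode in cell notation is the anode (oxidation) and the right-hand electrode is the cathode (reduction).
E°cell = E°(right) − E°(left) = +1.21 − (−0.14) = +1.35 V.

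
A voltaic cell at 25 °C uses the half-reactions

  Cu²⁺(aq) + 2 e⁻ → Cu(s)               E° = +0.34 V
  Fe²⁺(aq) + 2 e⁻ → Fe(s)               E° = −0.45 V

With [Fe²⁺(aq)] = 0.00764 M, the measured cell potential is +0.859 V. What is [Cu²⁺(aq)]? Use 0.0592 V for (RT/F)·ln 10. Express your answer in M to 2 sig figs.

1.6 M

With Cu²⁺/Cu at the cathode and Fe²⁺/Fe at the anode, E°cell = +0.34 − (−0.45) = +0.79 V (n = 2).
From the Nernst equation, log Q = n(E° − E)/0.0592 = 2·(+0.79 − (+0.859))/0.0592 = −2.331.
The balanced reaction is Cu²⁺(aq) + Fe(s) → Cu(s) + Fe²⁺(aq), so Q = [Fe²⁺(aq)] / [Cu²⁺(aq)].
Isolating [Cu²⁺(aq)] in Q = 10^{−2.331} yields log [Cu²⁺(aq)] = 0.214, i.e. 1.6 M.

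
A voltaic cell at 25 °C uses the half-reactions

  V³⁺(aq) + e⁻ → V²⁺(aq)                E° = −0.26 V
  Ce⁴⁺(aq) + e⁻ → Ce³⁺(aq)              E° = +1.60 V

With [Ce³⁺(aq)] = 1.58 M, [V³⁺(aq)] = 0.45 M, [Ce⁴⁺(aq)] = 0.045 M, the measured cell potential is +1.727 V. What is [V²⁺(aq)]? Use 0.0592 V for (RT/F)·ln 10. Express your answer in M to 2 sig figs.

0.090 M

Ce⁴⁺/Ce³⁺ is the cathode (higher E°); E°cell = +1.60 − (−0.26) = +1.86 V with n = 1.
Rearranging E = E° − (0.0592/n)·log Q gives log Q = 1(+1.86 − (+1.727))/0.0592 = 2.247.
The balanced reaction is Ce⁴⁺(aq) + V²⁺(aq) → Ce³⁺(aq) + V³⁺(aq), so Q = ([Ce³⁺(aq)]·[V³⁺(aq)]) / ([Ce⁴⁺(aq)]·[V²⁺(aq)]).
Solving for the unknown gives log [V²⁺(aq)] = −1.048, so [V²⁺(aq)] ≈ 0.090 M.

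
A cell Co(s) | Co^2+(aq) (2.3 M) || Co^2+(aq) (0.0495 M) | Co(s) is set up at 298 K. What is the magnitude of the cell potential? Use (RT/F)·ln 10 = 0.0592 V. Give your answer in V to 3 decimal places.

0.049 V

For a concentration cell E°cell = 0, since both electrodes use the same couple.
The compartment with the higher Co^2+(aq) concentration (2.3 M) acts as the cathode; ions are reduced there and produced at the dilute (0.0495 M) anode.
With n = 2, Ecell = −(0.0592/2)·log([dilute]/[conc]) = −(0.0592/2)·log(0.0495/2.3) = +0.049 V.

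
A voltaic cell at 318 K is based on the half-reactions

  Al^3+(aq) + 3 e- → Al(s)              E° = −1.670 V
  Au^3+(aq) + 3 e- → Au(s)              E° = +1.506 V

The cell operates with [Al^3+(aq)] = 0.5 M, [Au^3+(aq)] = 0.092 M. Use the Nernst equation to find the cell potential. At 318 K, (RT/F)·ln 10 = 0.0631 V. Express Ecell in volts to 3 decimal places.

+3.161 V

The Au³⁺/Au couple has the more positive E°, so it is the cathode; Al³⁺/Al is the anode.
E°cell = +1.506 − (−1.670) = +3.176 V, with n = 3 electrons transferred.
For the overall reaction Au^3+(aq) + Al(s) → Au(s) + Al^3+(aq), Q = [Al^3+(aq)] / [Au^3+(aq)] = 5.43, giving log Q = 0.735.
Applying E = E° − (RT ln10/nF)·log Q gives +3.176 − (0.0631/3)(0.735) = +3.161 V.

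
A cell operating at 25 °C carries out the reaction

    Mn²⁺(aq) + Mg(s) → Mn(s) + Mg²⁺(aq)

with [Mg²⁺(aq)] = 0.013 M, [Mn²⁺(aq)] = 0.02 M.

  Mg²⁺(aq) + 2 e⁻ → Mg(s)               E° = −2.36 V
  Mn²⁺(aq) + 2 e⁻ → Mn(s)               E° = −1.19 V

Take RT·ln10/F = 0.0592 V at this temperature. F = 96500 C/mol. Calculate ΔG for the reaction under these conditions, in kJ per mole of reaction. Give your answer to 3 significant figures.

E°cell = −1.19 − (−2.36) = +1.17 V; the balanced reaction transfers n = 2 electrons.
Here Q = [Mg²⁺(aq)] / [Mn²⁺(aq)] = 0.65 (log Q = −0.187), giving E = +1.17 − (0.0592/2)·(−0.187) = +1.1755 V.
Finally ΔG = −nFE = −(2)(96500 C/mol)(+1.1755 V) = −227 kJ/mol.

−227 kJ/mol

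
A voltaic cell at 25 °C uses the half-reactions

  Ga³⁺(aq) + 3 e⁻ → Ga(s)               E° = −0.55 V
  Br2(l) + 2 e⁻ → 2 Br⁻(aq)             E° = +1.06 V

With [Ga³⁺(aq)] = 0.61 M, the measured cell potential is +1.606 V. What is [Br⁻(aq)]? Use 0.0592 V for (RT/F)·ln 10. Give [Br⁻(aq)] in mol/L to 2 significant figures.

1.4 M

The Br₂/Br⁻ couple has the larger reduction potential, so it is the cathode: E°cell = +1.06 − (−0.55) = +1.61 V and n = 6.
From the Nernst equation, log Q = n(E° − E)/0.0592 = 6·(+1.61 − (+1.606))/0.0592 = 0.405.
The balanced reaction is 3 Br2(l) + 2 Ga(s) → 6 Br⁻(aq) + 2 Ga³⁺(aq), so Q = [Br⁻(aq)]^6·[Ga³⁺(aq)]^2.
Isolating [Br⁻(aq)] in Q = 10^{0.405} yields log [Br⁻(aq)] = 0.139, i.e. 1.4 M.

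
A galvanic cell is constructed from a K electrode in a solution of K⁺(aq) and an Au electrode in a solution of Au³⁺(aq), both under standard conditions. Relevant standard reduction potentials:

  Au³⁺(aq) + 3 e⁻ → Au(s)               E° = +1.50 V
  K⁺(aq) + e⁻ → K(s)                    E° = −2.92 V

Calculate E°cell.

+4.42 V

Of the two couples in this cell, the one with the more positive reduction potential is reduced at the cathode: here that is Au³⁺/Au (+1.50 V); K⁺/K (−2.92 V) is the anode.
E°cell = E°(cathode) − E°(anode) = +1.50 − (−2.92) = +4.42 V.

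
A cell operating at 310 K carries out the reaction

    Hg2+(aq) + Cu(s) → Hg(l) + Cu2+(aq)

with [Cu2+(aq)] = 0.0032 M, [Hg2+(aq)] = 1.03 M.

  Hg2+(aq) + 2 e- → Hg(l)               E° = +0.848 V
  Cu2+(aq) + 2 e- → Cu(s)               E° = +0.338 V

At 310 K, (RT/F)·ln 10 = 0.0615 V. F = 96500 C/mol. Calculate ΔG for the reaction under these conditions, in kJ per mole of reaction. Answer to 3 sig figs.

−113 kJ/mol

The standard cell potential is +0.848 − (+0.338) = +0.510 V, with n = 2 electrons in the balanced equation.
Q = [Cu2+(aq)] / [Hg2+(aq)] = 0.00311, so log Q = −2.508 and E = +0.510 − (0.0615/2)(−2.508) = +0.5871 V.
Finally ΔG = −nFE = −(2)(96500 C/mol)(+0.5871 V) = −113 kJ/mol.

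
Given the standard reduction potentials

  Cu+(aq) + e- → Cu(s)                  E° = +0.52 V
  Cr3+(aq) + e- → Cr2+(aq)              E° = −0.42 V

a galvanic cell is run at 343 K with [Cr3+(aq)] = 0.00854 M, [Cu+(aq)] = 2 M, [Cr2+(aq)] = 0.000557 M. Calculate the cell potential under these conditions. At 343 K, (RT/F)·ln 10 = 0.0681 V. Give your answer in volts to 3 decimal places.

Since E°(Cu⁺/Cu) > E°(Cr³⁺/Cr²⁺), Cu⁺/Cu serves as the cathode.
The standard potential is +0.52 − (−0.42) = +0.94 V and the balanced reaction transfers n = 1 electron.
Balancing gives Cu+(aq) + Cr2+(aq) → Cu(s) + Cr3+(aq); hence Q = [Cr3+(aq)] / ([Cu+(aq)]·[Cr2+(aq)]) = 7.67 (log Q = 0.885).
By the Nernst equation, E = +0.94 − (0.0681/1)·(0.885) = +0.880 V.

+0.880 V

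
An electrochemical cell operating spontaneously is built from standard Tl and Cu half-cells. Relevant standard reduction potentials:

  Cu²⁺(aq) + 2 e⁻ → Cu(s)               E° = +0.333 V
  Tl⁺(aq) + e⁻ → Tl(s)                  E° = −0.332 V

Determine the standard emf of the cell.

+0.665 V

Of the two couples in this cell, the one with the more positive reduction potential is reduced at the cathode: here that is Cu²⁺/Cu (+0.333 V); Tl⁺/Tl (−0.332 V) is the anode.
E°cell = E°(cathode) − E°(anode) = +0.333 − (−0.332) = +0.665 V.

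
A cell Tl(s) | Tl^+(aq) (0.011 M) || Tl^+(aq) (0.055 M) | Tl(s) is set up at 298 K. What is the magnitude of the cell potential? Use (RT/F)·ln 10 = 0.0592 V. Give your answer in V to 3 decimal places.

For a concentration cell E°cell = 0, since both electrodes use the same couple.
The compartment with the higher Tl^+(aq) concentration (0.055 M) acts as the cathode; ions are reduced there and produced at the dilute (0.011 M) anode.
With n = 1, Ecell = −(0.0592/1)·log([dilute]/[conc]) = −(0.0592/1)·log(0.011/0.055) = +0.041 V.

0.041 V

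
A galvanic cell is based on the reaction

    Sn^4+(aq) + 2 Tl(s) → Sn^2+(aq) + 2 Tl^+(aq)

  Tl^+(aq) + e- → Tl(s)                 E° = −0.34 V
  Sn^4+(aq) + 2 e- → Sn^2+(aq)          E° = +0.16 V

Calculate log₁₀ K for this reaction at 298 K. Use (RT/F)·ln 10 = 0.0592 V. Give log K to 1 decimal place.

log K = 16.9

The Sn⁴⁺/Sn²⁺ couple is reduced (cathode); E°cell = +0.16 − (−0.34) = +0.50 V with n = 2.
At equilibrium E = 0, so log K = nE°cell / 0.0592 = (2)(+0.50) / 0.0592 = 16.9.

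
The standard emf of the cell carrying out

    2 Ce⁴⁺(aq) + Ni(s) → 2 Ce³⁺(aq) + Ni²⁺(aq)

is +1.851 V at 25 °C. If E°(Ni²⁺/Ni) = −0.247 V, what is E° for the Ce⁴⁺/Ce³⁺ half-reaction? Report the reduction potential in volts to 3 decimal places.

+1.604 V

In the reaction as written the Ce⁴⁺/Ce³⁺ couple is reduced (cathode) and Ni²⁺/Ni is oxidized (anode), so E°cell = E°(Ce⁴⁺/Ce³⁺) − E°(Ni²⁺/Ni).
E°(Ce⁴⁺/Ce³⁺) = E°cell + E°(anode) = +1.851 + (−0.247) = +1.604 V.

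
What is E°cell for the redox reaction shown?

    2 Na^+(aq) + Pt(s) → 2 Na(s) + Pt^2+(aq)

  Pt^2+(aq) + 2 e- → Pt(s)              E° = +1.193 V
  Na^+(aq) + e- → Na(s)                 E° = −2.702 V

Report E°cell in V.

−3.895 V

Na^+(aq) gains electrons, so the Na⁺/Na couple is the cathode; the Pt²⁺/Pt couple is the anode.
E°cell = E°(cathode) − E°(anode) = −2.702 − (+1.193) = −3.895 V.
The negative E°cell means the reaction is non-spontaneous in the direction written.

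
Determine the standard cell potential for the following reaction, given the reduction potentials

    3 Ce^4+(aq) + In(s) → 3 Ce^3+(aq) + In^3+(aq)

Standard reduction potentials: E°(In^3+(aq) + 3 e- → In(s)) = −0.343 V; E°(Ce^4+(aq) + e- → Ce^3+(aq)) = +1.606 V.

Ce^4+(aq) gains electrons, so the Ce⁴⁺/Ce³⁺ couple is the cathode; the In³⁺/In couple is the anode.
E°cell = E°(cathode) − E°(anode) = +1.606 − (−0.343) = +1.949 V.
The positive value indicates the reaction is spontaneous as written.

+1.949 V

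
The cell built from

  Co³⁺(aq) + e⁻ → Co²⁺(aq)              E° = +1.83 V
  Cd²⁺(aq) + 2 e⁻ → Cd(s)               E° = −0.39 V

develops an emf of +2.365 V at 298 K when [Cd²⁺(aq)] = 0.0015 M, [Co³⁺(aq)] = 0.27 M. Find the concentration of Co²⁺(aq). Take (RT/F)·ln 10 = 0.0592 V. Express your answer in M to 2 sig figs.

The Co³⁺/Co²⁺ couple has the larger reduction potential, so it is the cathode: E°cell = +1.83 − (−0.39) = +2.22 V and n = 2.
Since E = E° − (0.0592/n)·log Q, log Q = n(E° − E)/0.0592 = −4.899.
For 2 Co³⁺(aq) + Cd(s) → 2 Co²⁺(aq) + Cd²⁺(aq), the reaction quotient is Q = ([Co²⁺(aq)]^2·[Cd²⁺(aq)]) / [Co³⁺(aq)]^2.
Isolating [Co²⁺(aq)] in Q = 10^{−4.899} yields log [Co²⁺(aq)] = −1.606, i.e. 0.025 M.

0.025 M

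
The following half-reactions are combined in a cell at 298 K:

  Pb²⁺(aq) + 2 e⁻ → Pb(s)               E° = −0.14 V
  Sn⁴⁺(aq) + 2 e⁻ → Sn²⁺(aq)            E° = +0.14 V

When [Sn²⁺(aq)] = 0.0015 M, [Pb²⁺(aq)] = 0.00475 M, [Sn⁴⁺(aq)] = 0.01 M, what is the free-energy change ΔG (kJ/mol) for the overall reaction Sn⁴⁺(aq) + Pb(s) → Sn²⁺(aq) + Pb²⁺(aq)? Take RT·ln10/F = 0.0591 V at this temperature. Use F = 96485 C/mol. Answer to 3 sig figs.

−72.0 kJ/mol

E°cell = +0.14 − (−0.14) = +0.28 V; the balanced reaction transfers n = 2 electrons.
The reaction quotient is ([Sn²⁺(aq)]·[Pb²⁺(aq)]) / [Sn⁴⁺(aq)] = 0.000713; by Nernst, E = +0.28 − (0.0591/2)(−3.147) = +0.3730 V.
Finally ΔG = −nFE = −(2)(96485 C/mol)(+0.3730 V) = −72.0 kJ/mol.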